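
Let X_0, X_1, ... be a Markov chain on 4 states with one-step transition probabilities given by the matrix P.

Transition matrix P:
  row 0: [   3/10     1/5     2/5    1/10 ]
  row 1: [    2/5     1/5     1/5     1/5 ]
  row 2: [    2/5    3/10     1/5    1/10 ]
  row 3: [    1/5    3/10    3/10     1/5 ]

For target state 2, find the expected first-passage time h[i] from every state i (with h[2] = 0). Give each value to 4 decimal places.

First-step conditioning: h[2] = 0; for i ≠ 2, h[i] = 1 + Σ_k P[i][k]·h[k].
  h[0] = 1 + 3/10·h[0] + 1/5·h[1] + 1/10·h[3]
  h[1] = 1 + 2/5·h[0] + 1/5·h[1] + 1/5·h[3]
  h[3] = 1 + 1/5·h[0] + 3/10·h[1] + 1/5·h[3]
Solving the 3×3 linear system over states ≠ 2 gives exactly h = [445/153, 60/17, 0, 505/153] (h[2] = 0 is the target).

h = [2.9085, 3.5294, 0.0000, 3.3007]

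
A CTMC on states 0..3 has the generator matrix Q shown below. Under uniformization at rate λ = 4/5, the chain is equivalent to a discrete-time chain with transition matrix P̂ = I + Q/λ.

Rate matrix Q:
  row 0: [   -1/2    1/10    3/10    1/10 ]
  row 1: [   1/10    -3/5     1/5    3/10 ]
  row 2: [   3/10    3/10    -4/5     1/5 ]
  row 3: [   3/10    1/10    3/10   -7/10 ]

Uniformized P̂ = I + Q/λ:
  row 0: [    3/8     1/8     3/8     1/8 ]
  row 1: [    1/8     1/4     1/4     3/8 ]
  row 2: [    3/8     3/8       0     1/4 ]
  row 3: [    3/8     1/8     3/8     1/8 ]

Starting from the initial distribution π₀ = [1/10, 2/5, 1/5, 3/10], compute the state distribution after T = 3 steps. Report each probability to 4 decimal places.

t=0: π = [0.1000, 0.4000, 0.2000, 0.3000]
t=1: π = [0.2750, 0.2250, 0.2500, 0.2500]
t=2: π = [0.3188, 0.2156, 0.2531, 0.2125]
t=3: π = [0.3211, 0.2152, 0.2531, 0.2105]

π = [0.3211, 0.2152, 0.2531, 0.2105]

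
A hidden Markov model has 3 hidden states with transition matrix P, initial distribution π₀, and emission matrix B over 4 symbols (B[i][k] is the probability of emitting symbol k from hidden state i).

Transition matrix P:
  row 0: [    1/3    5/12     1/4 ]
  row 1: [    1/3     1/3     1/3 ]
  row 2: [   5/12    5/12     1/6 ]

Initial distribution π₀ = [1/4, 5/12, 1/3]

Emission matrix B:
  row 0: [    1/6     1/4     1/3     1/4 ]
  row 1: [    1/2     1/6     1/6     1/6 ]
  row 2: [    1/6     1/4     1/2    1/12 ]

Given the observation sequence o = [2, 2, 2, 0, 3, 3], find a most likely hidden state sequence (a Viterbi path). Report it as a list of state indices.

t=0: δ = [8.333e-02, 6.944e-02, 1.667e-01]  (obs o_0=2)
t=1: δ = [2.315e-02, 1.157e-02, 1.389e-02]  ψ = [2, 2, 2]  (obs o_1=2)
t=2: δ = [2.572e-03, 1.608e-03, 2.894e-03]  ψ = [0, 0, 0]  (obs o_2=2)
t=3: δ = [2.009e-04, 6.028e-04, 1.072e-04]  ψ = [2, 2, 0]  (obs o_3=0)
t=4: δ = [5.023e-05, 3.349e-05, 1.674e-05]  ψ = [1, 1, 1]  (obs o_4=3)
t=5: δ = [4.186e-06, 3.489e-06, 1.047e-06]  ψ = [0, 0, 0]  (obs o_5=3)
backtrack: best end state = 0; path = [2, 0, 2, 1, 0, 0]

path = [2, 0, 2, 1, 0, 0]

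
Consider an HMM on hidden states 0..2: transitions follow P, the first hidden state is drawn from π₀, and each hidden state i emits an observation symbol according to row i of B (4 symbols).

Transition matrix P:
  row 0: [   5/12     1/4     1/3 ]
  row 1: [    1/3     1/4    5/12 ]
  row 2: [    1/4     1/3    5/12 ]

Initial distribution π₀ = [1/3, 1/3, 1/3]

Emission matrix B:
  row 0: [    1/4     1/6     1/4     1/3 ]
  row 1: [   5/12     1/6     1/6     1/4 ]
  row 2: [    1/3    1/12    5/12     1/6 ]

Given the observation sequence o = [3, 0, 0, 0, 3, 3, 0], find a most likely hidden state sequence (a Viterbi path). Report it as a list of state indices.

t=0: δ = [1.111e-01, 8.333e-02, 5.556e-02]  (obs o_0=3)
t=1: δ = [1.157e-02, 1.157e-02, 1.235e-02]  ψ = [0, 0, 0]  (obs o_1=0)
t=2: δ = [1.206e-03, 1.715e-03, 1.715e-03]  ψ = [0, 2, 2]  (obs o_2=0)
t=3: δ = [1.429e-04, 2.381e-04, 2.381e-04]  ψ = [1, 2, 1]  (obs o_3=0)
t=4: δ = [2.646e-05, 1.985e-05, 1.654e-05]  ψ = [1, 2, 1]  (obs o_4=3)
t=5: δ = [3.675e-06, 1.654e-06, 1.470e-06]  ψ = [0, 0, 0]  (obs o_5=3)
t=6: δ = [3.828e-07, 3.828e-07, 4.083e-07]  ψ = [0, 0, 0]  (obs o_6=0)
backtrack: best end state = 2; path = [0, 2, 2, 1, 0, 0, 2]

path = [0, 2, 2, 1, 0, 0, 2]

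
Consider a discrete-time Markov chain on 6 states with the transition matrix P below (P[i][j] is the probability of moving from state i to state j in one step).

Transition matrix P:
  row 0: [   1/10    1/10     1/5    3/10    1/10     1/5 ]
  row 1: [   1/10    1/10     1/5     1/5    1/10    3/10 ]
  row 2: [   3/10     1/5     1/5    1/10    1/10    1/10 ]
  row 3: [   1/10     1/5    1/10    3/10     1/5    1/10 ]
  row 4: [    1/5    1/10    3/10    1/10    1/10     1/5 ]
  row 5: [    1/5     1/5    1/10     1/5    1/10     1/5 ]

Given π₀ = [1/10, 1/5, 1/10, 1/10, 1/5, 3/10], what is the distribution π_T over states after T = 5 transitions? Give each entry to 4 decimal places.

π = [0.1645, 0.1559, 0.1736, 0.2078, 0.1208, 0.1775]

t=0: π = [0.1000, 0.2000, 0.1000, 0.1000, 0.2000, 0.3000]
t=1: π = [0.1700, 0.1500, 0.1800, 0.1900, 0.1100, 0.2000]
t=2: π = [0.1670, 0.1570, 0.1720, 0.2070, 0.1190, 0.1780]
t=3: π = [0.1641, 0.1557, 0.1734, 0.2083, 0.1207, 0.1778]
t=4: π = [0.1645, 0.1560, 0.1735, 0.2078, 0.1208, 0.1774]
t=5: π = [0.1645, 0.1559, 0.1736, 0.2078, 0.1208, 0.1775]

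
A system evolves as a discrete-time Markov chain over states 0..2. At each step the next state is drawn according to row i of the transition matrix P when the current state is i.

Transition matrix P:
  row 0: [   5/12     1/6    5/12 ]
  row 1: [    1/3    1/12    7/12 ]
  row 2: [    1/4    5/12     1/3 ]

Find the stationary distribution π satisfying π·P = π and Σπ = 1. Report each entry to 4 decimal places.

π = [0.3252, 0.2515, 0.4233]

Balance equations π_j = Σ_i π_i·P[i][j]:
  π_0 = 5/12·π_0 + 1/3·π_1 + 1/4·π_2
  π_1 = 1/6·π_0 + 1/12·π_1 + 5/12·π_2
  normalize: π_0 + π_1 + π_2 = 1
Solving the linear system gives exactly π = [53/163, 41/163, 69/163].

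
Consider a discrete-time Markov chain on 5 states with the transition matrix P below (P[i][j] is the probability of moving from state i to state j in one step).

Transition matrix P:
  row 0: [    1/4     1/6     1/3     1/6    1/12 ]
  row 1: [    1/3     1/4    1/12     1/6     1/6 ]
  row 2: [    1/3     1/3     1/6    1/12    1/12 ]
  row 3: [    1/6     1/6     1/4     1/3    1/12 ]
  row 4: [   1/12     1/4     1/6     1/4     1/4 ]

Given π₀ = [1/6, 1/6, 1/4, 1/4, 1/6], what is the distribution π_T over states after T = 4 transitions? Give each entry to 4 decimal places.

π = [0.2497, 0.2303, 0.2051, 0.1919, 0.1230]

t=0: π = [0.1667, 0.1667, 0.2500, 0.2500, 0.1667]
t=1: π = [0.2361, 0.2361, 0.2014, 0.2014, 0.1250]
t=2: π = [0.2488, 0.2303, 0.2031, 0.1939, 0.1238]
t=3: π = [0.2493, 0.2300, 0.2051, 0.1924, 0.1232]
t=4: π = [0.2497, 0.2303, 0.2051, 0.1919, 0.1230]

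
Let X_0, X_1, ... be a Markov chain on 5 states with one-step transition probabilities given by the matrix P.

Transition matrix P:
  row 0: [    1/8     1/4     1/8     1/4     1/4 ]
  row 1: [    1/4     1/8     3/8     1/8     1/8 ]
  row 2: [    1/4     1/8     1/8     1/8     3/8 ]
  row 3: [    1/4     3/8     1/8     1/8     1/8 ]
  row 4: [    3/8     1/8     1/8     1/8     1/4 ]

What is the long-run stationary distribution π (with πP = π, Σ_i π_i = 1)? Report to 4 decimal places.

Balance equations π_j = Σ_i π_i·P[i][j]:
  π_0 = 1/8·π_0 + 1/4·π_1 + 1/4·π_2 + 1/4·π_3 + 3/8·π_4
  π_1 = 1/4·π_0 + 1/8·π_1 + 1/8·π_2 + 3/8·π_3 + 1/8·π_4
  π_2 = 1/8·π_0 + 3/8·π_1 + 1/8·π_2 + 1/8·π_3 + 1/8·π_4
  π_3 = 1/4·π_0 + 1/8·π_1 + 1/8·π_2 + 1/8·π_3 + 1/8·π_4
  normalize: π_0 + π_1 + π_2 + π_3 + π_4 = 1
Solving the linear system gives exactly π = [327/1321, 515/2642, 459/2642, 206/1321, 301/1321].

π = [0.2475, 0.1949, 0.1737, 0.1559, 0.2279]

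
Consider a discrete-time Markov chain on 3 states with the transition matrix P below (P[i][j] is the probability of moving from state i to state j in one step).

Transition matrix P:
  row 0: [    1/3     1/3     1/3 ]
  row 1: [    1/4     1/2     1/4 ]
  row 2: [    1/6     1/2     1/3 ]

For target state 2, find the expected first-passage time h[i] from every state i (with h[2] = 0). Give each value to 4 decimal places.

h = [3.3333, 3.6667, 0.0000]

First-step conditioning: h[2] = 0; for i ≠ 2, h[i] = 1 + Σ_k P[i][k]·h[k].
  h[0] = 1 + 1/3·h[0] + 1/3·h[1]
  h[1] = 1 + 1/4·h[0] + 1/2·h[1]
Solving the 2×2 linear system over states ≠ 2 gives exactly h = [10/3, 11/3, 0] (h[2] = 0 is the target).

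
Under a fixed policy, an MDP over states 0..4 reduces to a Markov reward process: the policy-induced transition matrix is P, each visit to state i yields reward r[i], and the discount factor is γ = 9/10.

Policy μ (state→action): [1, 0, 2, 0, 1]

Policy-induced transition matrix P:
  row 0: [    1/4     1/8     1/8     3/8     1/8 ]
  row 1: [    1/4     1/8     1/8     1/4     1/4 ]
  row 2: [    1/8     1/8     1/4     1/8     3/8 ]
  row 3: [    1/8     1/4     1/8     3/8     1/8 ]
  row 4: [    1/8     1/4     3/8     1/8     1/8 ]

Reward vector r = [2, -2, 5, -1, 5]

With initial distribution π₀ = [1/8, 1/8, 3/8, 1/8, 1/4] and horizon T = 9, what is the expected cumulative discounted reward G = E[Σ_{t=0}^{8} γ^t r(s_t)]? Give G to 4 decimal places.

G = 12.2435

t=0: π = [0.1250, 0.1250, 0.3750, 0.1250, 0.2500], E[r] = 3.0000, γ^t·E[r] = 3.000000, running G = 3.000000
t=1: π = [0.1563, 0.1719, 0.2344, 0.2031, 0.2344], E[r] = 2.1094, γ^t·E[r] = 1.898438, running G = 4.898438
t=2: π = [0.1660, 0.1797, 0.2129, 0.2363, 0.2051], E[r] = 1.8262, γ^t·E[r] = 1.479199, running G = 6.377637
t=3: π = [0.1682, 0.1802, 0.2029, 0.2480, 0.2007], E[r] = 1.7458, γ^t·E[r] = 1.272724, running G = 7.650361
t=4: π = [0.1685, 0.1811, 0.2005, 0.2516, 0.1982], E[r] = 1.7172, γ^t·E[r] = 1.126651, running G = 8.777012
t=5: π = [0.1687, 0.1812, 0.1996, 0.2527, 0.1978], E[r] = 1.7093, γ^t·E[r] = 1.009303, running G = 9.786314
t=6: π = [0.1687, 0.1813, 0.1994, 0.2530, 0.1976], E[r] = 1.7067, γ^t·E[r] = 0.906987, running G = 10.693301
t=7: π = [0.1688, 0.1813, 0.1993, 0.2531, 0.1975], E[r] = 1.7059, γ^t·E[r] = 0.815930, running G = 11.509231
t=8: π = [0.1688, 0.1813, 0.1993, 0.2531, 0.1975], E[r] = 1.7057, γ^t·E[r] = 0.734234, running G = 12.243465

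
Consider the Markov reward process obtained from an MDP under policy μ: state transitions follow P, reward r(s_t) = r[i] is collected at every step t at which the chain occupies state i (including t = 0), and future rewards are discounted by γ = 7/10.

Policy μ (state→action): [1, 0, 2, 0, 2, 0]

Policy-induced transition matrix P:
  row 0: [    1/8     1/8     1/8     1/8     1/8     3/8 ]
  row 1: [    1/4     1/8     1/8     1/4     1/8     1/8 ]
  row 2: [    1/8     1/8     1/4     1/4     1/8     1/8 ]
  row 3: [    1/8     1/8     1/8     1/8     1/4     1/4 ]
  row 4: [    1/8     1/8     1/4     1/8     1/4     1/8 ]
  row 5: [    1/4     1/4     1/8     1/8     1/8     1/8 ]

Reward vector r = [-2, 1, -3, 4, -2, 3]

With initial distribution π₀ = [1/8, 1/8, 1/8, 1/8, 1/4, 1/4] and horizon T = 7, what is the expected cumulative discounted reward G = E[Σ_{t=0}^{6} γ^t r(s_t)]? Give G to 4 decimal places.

G = 0.5907

t=0: π = [0.1250, 0.1250, 0.1250, 0.1250, 0.2500, 0.2500], E[r] = 0.2500, γ^t·E[r] = 0.250000, running G = 0.250000
t=1: π = [0.1719, 0.1563, 0.1719, 0.1563, 0.1719, 0.1719], E[r] = 0.0938, γ^t·E[r] = 0.065625, running G = 0.315625
t=2: π = [0.1660, 0.1465, 0.1680, 0.1660, 0.1660, 0.1875], E[r] = 0.2051, γ^t·E[r] = 0.100488, running G = 0.416113
t=3: π = [0.1667, 0.1484, 0.1667, 0.1643, 0.1665, 0.1873], E[r] = 0.2007, γ^t·E[r] = 0.068834, running G = 0.484948
t=4: π = [0.1670, 0.1484, 0.1667, 0.1644, 0.1664, 0.1872], E[r] = 0.2011, γ^t·E[r] = 0.048279, running G = 0.533227
t=5: π = [0.1670, 0.1484, 0.1666, 0.1644, 0.1663, 0.1873], E[r] = 0.2013, γ^t·E[r] = 0.033838, running G = 0.567065
t=6: π = [0.1670, 0.1484, 0.1666, 0.1644, 0.1663, 0.1873], E[r] = 0.2013, γ^t·E[r] = 0.023685, running G = 0.590750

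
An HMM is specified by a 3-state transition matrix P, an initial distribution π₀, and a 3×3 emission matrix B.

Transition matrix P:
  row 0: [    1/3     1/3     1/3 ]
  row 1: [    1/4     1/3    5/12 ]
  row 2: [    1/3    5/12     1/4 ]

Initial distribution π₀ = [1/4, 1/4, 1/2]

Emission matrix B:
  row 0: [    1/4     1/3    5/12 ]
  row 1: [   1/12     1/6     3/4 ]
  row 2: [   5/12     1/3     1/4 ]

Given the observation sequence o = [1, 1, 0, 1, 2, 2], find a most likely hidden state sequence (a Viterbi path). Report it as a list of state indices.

t=0: δ = [8.333e-02, 4.167e-02, 1.667e-01]  (obs o_0=1)
t=1: δ = [1.852e-02, 1.157e-02, 1.389e-02]  ψ = [2, 2, 2]  (obs o_1=1)
t=2: δ = [1.543e-03, 5.144e-04, 2.572e-03]  ψ = [0, 0, 0]  (obs o_2=0)
t=3: δ = [2.858e-04, 1.786e-04, 2.143e-04]  ψ = [2, 2, 2]  (obs o_3=1)
t=4: δ = [3.969e-05, 7.144e-05, 2.381e-05]  ψ = [0, 0, 0]  (obs o_4=2)
t=5: δ = [7.442e-06, 1.786e-05, 7.442e-06]  ψ = [1, 1, 1]  (obs o_5=2)
backtrack: best end state = 1; path = [2, 0, 2, 0, 1, 1]

path = [2, 0, 2, 0, 1, 1]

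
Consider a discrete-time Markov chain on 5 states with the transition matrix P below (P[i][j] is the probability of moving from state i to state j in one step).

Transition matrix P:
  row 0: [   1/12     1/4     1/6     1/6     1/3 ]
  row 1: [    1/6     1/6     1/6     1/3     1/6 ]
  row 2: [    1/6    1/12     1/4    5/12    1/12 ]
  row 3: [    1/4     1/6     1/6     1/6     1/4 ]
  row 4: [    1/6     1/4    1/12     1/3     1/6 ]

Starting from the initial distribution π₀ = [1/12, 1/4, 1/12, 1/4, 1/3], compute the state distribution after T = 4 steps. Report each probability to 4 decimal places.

π = [0.1749, 0.1847, 0.1632, 0.2723, 0.2049]

t=0: π = [0.0833, 0.2500, 0.0833, 0.2500, 0.3333]
t=1: π = [0.1806, 0.1944, 0.1458, 0.2847, 0.1944]
t=2: π = [0.1753, 0.1858, 0.1626, 0.2679, 0.2083]
t=3: π = [0.1744, 0.1851, 0.1629, 0.2730, 0.2047]
t=4: π = [0.1749, 0.1847, 0.1632, 0.2723, 0.2049]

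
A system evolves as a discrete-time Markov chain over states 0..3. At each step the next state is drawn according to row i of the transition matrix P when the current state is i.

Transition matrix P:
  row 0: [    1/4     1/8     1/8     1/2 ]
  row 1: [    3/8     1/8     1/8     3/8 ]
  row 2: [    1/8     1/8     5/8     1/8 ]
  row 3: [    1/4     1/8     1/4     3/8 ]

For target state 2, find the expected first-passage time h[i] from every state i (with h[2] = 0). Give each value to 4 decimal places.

h = [5.5922, 5.6699, 0.0000, 4.9709]

First-step conditioning: h[2] = 0; for i ≠ 2, h[i] = 1 + Σ_k P[i][k]·h[k].
  h[0] = 1 + 1/4·h[0] + 1/8·h[1] + 1/2·h[3]
  h[1] = 1 + 3/8·h[0] + 1/8·h[1] + 3/8·h[3]
  h[3] = 1 + 1/4·h[0] + 1/8·h[1] + 3/8·h[3]
Solving the 3×3 linear system over states ≠ 2 gives exactly h = [576/103, 584/103, 0, 512/103] (h[2] = 0 is the target).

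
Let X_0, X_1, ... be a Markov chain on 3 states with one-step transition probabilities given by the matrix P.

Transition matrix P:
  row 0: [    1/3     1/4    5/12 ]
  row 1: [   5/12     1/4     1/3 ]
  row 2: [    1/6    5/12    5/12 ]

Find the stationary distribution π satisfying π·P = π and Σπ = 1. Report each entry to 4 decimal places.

π = [0.2945, 0.3151, 0.3904]

Balance equations π_j = Σ_i π_i·P[i][j]:
  π_0 = 1/3·π_0 + 5/12·π_1 + 1/6·π_2
  π_1 = 1/4·π_0 + 1/4·π_1 + 5/12·π_2
  normalize: π_0 + π_1 + π_2 = 1
Solving the linear system gives exactly π = [43/146, 23/73, 57/146].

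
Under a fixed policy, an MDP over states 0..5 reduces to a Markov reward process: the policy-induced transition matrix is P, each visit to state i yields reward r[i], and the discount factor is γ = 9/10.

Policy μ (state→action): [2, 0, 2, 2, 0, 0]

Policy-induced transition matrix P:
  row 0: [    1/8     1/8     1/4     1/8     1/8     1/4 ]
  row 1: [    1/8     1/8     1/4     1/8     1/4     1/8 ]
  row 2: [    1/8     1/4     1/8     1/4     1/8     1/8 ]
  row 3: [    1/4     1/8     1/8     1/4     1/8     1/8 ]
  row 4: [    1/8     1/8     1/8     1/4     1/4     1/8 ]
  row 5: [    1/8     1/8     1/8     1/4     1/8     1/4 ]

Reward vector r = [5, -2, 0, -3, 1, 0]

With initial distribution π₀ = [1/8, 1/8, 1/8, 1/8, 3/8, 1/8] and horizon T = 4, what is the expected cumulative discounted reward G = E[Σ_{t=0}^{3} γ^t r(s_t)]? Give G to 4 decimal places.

t=0: π = [0.1250, 0.1250, 0.1250, 0.1250, 0.3750, 0.1250], E[r] = 0.3750, γ^t·E[r] = 0.375000, running G = 0.375000
t=1: π = [0.1406, 0.1406, 0.1563, 0.2188, 0.1875, 0.1563], E[r] = -0.0469, γ^t·E[r] = -0.042188, running G = 0.332813
t=2: π = [0.1523, 0.1445, 0.1602, 0.2148, 0.1660, 0.1621], E[r] = -0.0059, γ^t·E[r] = -0.004746, running G = 0.328066
t=3: π = [0.1519, 0.1450, 0.1621, 0.2129, 0.1638, 0.1643], E[r] = -0.0056, γ^t·E[r] = -0.004094, running G = 0.323973

G = 0.3240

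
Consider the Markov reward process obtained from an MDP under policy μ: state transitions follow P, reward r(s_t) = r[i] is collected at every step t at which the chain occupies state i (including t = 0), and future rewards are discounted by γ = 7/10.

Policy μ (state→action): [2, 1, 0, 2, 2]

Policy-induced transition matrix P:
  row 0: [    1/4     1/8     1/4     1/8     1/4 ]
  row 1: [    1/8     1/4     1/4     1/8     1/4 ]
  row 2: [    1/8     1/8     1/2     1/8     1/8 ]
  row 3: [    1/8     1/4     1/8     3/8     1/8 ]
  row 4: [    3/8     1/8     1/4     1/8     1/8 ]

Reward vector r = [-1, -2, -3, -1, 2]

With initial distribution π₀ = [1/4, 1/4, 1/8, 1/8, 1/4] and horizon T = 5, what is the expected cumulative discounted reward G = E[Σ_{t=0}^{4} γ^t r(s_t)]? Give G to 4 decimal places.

G = -2.8922

t=0: π = [0.2500, 0.2500, 0.1250, 0.1250, 0.2500], E[r] = -0.7500, γ^t·E[r] = -0.750000, running G = -0.750000
t=1: π = [0.2188, 0.1719, 0.2656, 0.1563, 0.1875], E[r] = -1.1406, γ^t·E[r] = -0.798438, running G = -1.548438
t=2: π = [0.1992, 0.1660, 0.2969, 0.1641, 0.1738], E[r] = -1.2383, γ^t·E[r] = -0.606758, running G = -2.155195
t=3: π = [0.1934, 0.1663, 0.3037, 0.1660, 0.1707], E[r] = -1.2617, γ^t·E[r] = -0.432770, running G = -2.587965
t=4: π = [0.1918, 0.1665, 0.3052, 0.1665, 0.1700], E[r] = -1.2670, γ^t·E[r] = -0.304214, running G = -2.892178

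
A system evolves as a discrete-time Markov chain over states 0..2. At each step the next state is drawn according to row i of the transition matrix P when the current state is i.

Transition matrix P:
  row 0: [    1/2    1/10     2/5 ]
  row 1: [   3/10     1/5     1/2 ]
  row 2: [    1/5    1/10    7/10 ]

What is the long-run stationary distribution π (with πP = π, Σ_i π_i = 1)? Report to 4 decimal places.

π = [0.3016, 0.1111, 0.5873]

Balance equations π_j = Σ_i π_i·P[i][j]:
  π_0 = 1/2·π_0 + 3/10·π_1 + 1/5·π_2
  π_1 = 1/10·π_0 + 1/5·π_1 + 1/10·π_2
  normalize: π_0 + π_1 + π_2 = 1
Solving the linear system gives exactly π = [19/63, 1/9, 37/63].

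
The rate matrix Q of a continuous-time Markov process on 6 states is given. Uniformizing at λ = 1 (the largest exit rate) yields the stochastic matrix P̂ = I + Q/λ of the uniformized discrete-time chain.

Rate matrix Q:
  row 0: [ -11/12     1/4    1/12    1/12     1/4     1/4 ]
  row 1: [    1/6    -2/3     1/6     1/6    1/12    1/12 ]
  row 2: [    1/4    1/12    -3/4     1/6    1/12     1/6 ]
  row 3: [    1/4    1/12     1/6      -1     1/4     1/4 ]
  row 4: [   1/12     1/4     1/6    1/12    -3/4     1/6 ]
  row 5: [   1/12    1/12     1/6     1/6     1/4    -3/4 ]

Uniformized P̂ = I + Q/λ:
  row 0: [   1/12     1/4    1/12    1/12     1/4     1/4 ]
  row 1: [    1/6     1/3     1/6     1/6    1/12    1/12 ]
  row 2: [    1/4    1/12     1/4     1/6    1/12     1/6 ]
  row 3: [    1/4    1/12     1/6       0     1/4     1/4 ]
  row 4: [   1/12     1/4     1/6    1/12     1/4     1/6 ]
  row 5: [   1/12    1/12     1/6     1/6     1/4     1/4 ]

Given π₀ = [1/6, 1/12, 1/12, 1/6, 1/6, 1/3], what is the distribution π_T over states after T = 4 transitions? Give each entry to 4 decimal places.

π = [0.1467, 0.1860, 0.1685, 0.1187, 0.1910, 0.1891]

t=0: π = [0.1667, 0.0833, 0.0833, 0.1667, 0.1667, 0.3333]
t=1: π = [0.1319, 0.1597, 0.1597, 0.1111, 0.2222, 0.2153]
t=2: π = [0.1418, 0.1823, 0.1690, 0.1186, 0.1968, 0.1916]
t=3: π = [0.1465, 0.1853, 0.1689, 0.1187, 0.1915, 0.1891]
t=4: π = [0.1467, 0.1860, 0.1685, 0.1187, 0.1910, 0.1891]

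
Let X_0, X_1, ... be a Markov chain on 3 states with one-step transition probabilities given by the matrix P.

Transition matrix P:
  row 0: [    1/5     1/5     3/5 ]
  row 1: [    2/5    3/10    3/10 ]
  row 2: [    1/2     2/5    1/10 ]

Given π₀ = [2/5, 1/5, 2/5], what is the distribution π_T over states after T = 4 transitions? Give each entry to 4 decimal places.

t=0: π = [0.4000, 0.2000, 0.4000]
t=1: π = [0.3600, 0.3000, 0.3400]
t=2: π = [0.3620, 0.2980, 0.3400]
t=3: π = [0.3616, 0.2978, 0.3406]
t=4: π = [0.3617, 0.2979, 0.3404]

π = [0.3617, 0.2979, 0.3404]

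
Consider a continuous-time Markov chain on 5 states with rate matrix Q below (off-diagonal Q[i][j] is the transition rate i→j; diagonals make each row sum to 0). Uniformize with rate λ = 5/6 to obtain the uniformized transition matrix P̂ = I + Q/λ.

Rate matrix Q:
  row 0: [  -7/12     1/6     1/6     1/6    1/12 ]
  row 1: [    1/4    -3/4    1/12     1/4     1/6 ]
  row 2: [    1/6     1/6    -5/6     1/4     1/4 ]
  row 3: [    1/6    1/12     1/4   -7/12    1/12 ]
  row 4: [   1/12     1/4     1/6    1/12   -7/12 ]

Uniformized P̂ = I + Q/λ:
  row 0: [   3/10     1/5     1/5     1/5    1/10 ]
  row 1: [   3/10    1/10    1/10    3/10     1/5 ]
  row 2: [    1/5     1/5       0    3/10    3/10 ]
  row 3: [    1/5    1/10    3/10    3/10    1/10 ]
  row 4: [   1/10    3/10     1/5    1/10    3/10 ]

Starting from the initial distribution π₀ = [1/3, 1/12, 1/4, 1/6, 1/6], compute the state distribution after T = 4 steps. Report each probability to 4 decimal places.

t=0: π = [0.3333, 0.0833, 0.2500, 0.1667, 0.1667]
t=1: π = [0.2250, 0.1917, 0.1583, 0.2333, 0.1917]
t=2: π = [0.2225, 0.1767, 0.1725, 0.2392, 0.1892]
t=3: π = [0.2210, 0.1773, 0.1718, 0.2399, 0.1900]
t=4: π = [0.2208, 0.1773, 0.1719, 0.2399, 0.1901]

π = [0.2208, 0.1773, 0.1719, 0.2399, 0.1901]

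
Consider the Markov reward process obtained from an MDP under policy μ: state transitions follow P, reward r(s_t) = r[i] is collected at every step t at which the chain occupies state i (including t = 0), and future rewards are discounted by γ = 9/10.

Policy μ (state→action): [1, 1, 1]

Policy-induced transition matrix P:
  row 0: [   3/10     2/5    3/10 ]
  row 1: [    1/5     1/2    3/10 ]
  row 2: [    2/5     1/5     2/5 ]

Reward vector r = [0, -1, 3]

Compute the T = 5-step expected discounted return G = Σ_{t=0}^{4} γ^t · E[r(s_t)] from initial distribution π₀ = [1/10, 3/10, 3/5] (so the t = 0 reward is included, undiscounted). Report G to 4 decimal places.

G = 3.5928

t=0: π = [0.1000, 0.3000, 0.6000], E[r] = 1.5000, γ^t·E[r] = 1.500000, running G = 1.500000
t=1: π = [0.3300, 0.3100, 0.3600], E[r] = 0.7700, γ^t·E[r] = 0.693000, running G = 2.193000
t=2: π = [0.3050, 0.3590, 0.3360], E[r] = 0.6490, γ^t·E[r] = 0.525690, running G = 2.718690
t=3: π = [0.2977, 0.3687, 0.3336], E[r] = 0.6321, γ^t·E[r] = 0.460801, running G = 3.179491
t=4: π = [0.2965, 0.3702, 0.3334], E[r] = 0.6299, γ^t·E[r] = 0.413297, running G = 3.592788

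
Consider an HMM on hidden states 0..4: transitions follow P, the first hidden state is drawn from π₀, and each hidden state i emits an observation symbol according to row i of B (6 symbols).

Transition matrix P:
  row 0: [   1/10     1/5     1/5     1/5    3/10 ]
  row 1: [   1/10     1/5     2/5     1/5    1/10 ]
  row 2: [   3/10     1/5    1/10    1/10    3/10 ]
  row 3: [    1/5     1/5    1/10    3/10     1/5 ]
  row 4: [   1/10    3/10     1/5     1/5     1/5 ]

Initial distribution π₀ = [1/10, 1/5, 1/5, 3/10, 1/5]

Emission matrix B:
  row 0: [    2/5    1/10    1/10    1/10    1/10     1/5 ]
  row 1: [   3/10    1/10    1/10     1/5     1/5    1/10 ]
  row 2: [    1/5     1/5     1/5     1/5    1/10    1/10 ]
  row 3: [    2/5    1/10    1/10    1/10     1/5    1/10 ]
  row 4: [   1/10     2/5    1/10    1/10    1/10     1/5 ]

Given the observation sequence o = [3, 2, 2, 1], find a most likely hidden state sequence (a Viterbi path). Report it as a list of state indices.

t=0: δ = [1.000e-02, 4.000e-02, 4.000e-02, 3.000e-02, 2.000e-02]  (obs o_0=3)
t=1: δ = [1.200e-03, 8.000e-04, 3.200e-03, 9.000e-04, 1.200e-03]  ψ = [2, 1, 1, 3, 2]  (obs o_1=2)
t=2: δ = [9.600e-05, 6.400e-05, 6.400e-05, 3.200e-05, 9.600e-05]  ψ = [2, 2, 1, 2, 2]  (obs o_2=2)
t=3: δ = [1.920e-06, 2.880e-06, 5.120e-06, 1.920e-06, 1.152e-05]  ψ = [2, 4, 1, 0, 0]  (obs o_3=1)
backtrack: best end state = 4; path = [1, 2, 0, 4]

path = [1, 2, 0, 4]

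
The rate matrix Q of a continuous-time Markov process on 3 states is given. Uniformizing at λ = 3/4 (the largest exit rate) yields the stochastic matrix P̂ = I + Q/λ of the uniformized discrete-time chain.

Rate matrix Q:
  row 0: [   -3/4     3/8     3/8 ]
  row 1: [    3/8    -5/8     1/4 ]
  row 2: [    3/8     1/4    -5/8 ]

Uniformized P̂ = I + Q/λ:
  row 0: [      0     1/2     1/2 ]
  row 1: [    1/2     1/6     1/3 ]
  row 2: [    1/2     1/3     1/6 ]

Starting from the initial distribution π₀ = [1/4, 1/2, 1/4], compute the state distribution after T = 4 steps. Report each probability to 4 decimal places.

π = [0.3281, 0.3360, 0.3358]

t=0: π = [0.2500, 0.5000, 0.2500]
t=1: π = [0.3750, 0.2917, 0.3333]
t=2: π = [0.3125, 0.3472, 0.3403]
t=3: π = [0.3438, 0.3275, 0.3287]
t=4: π = [0.3281, 0.3360, 0.3358]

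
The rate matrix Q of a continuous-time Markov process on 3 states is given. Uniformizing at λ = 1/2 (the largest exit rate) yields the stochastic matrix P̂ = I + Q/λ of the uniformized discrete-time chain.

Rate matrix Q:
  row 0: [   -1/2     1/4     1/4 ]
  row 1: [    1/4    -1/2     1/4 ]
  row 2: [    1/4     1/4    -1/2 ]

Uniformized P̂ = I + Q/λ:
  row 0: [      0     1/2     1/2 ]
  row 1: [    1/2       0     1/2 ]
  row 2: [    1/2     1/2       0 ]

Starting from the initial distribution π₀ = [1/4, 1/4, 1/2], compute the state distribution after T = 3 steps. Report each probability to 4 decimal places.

π = [0.3438, 0.3438, 0.3125]

t=0: π = [0.2500, 0.2500, 0.5000]
t=1: π = [0.3750, 0.3750, 0.2500]
t=2: π = [0.3125, 0.3125, 0.3750]
t=3: π = [0.3438, 0.3438, 0.3125]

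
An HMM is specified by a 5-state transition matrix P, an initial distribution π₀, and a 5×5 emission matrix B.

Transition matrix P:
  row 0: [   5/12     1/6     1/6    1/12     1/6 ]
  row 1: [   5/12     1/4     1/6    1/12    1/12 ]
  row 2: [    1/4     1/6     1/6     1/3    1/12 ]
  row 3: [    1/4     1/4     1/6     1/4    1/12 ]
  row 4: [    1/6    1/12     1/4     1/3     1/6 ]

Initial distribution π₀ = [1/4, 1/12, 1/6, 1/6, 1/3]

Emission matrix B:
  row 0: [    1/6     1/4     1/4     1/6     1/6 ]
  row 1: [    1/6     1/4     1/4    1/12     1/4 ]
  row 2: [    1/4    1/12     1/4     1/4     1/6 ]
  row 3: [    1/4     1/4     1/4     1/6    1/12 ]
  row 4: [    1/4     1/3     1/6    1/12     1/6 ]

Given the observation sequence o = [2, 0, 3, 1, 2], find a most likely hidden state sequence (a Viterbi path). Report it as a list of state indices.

path = [0, 0, 0, 0, 0]

t=0: δ = [6.250e-02, 2.083e-02, 4.167e-02, 4.167e-02, 5.556e-02]  (obs o_0=2)
t=1: δ = [4.340e-03, 1.736e-03, 3.472e-03, 4.630e-03, 2.604e-03]  ψ = [0, 0, 4, 4, 0]  (obs o_1=0)
t=2: δ = [3.014e-04, 9.645e-05, 1.929e-04, 1.929e-04, 6.028e-05]  ψ = [0, 3, 3, 2, 0]  (obs o_2=3)
t=3: δ = [3.140e-05, 1.256e-05, 4.186e-06, 1.608e-05, 1.674e-05]  ψ = [0, 0, 0, 2, 0]  (obs o_3=1)
t=4: δ = [3.270e-06, 1.308e-06, 1.308e-06, 1.395e-06, 8.721e-07]  ψ = [0, 0, 0, 4, 0]  (obs o_4=2)
backtrack: best end state = 0; path = [0, 0, 0, 0, 0]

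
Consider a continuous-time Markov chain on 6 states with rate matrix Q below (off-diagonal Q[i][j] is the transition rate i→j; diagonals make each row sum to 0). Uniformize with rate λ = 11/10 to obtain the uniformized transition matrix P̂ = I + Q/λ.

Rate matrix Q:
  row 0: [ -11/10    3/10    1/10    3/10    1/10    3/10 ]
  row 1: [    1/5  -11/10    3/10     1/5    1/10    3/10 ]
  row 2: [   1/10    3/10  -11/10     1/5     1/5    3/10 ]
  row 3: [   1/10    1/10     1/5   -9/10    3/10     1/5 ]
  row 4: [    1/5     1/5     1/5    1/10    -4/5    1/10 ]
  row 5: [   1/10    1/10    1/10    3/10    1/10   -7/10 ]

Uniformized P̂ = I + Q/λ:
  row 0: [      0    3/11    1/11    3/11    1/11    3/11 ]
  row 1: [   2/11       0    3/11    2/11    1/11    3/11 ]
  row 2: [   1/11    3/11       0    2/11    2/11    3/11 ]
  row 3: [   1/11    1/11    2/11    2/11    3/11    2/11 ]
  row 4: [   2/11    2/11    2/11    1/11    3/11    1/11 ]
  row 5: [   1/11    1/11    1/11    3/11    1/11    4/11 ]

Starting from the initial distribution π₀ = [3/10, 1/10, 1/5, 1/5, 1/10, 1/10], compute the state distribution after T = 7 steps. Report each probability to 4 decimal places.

π = [0.1091, 0.1386, 0.1372, 0.1986, 0.1705, 0.2460]

t=0: π = [0.3000, 0.1000, 0.2000, 0.2000, 0.1000, 0.1000]
t=1: π = [0.0818, 0.1818, 0.1182, 0.2091, 0.1636, 0.2455]
t=2: π = [0.1149, 0.1256, 0.1471, 0.1967, 0.1694, 0.2463]
t=3: π = [0.1073, 0.1425, 0.1337, 0.1992, 0.1708, 0.2464]
t=4: π = [0.1096, 0.1373, 0.1383, 0.1984, 0.1704, 0.2460]
t=5: π = [0.1089, 0.1390, 0.1368, 0.1987, 0.1705, 0.2461]
t=6: π = [0.1091, 0.1385, 0.1373, 0.1986, 0.1705, 0.2460]
t=7: π = [0.1091, 0.1386, 0.1372, 0.1986, 0.1705, 0.2460]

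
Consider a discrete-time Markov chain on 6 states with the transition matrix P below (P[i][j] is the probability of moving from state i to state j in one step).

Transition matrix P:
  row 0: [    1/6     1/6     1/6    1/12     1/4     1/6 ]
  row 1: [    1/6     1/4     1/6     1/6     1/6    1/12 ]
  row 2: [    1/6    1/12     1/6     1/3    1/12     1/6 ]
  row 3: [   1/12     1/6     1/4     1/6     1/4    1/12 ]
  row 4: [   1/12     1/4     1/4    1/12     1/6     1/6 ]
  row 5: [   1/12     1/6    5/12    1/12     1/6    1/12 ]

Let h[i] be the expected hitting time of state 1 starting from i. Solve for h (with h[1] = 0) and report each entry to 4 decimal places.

h = [6.1411, 0.0000, 6.7336, 6.1795, 5.7143, 6.3106]

First-step conditioning: h[1] = 0; for i ≠ 1, h[i] = 1 + Σ_k P[i][k]·h[k].
  h[0] = 1 + 1/6·h[0] + 1/6·h[2] + 1/12·h[3] + 1/4·h[4] + 1/6·h[5]
  h[2] = 1 + 1/6·h[0] + 1/6·h[2] + 1/3·h[3] + 1/12·h[4] + 1/6·h[5]
  h[3] = 1 + 1/12·h[0] + 1/4·h[2] + 1/6·h[3] + 1/4·h[4] + 1/12·h[5]
  h[4] = 1 + 1/12·h[0] + 1/4·h[2] + 1/12·h[3] + 1/6·h[4] + 1/6·h[5]
  h[5] = 1 + 1/12·h[0] + 5/12·h[2] + 1/12·h[3] + 1/6·h[4] + 1/12·h[5]
Solving the 5×5 linear system over states ≠ 1 gives exactly h = [133206/21691, 0, 146058/21691, 134040/21691, 123948/21691, 136884/21691] (h[1] = 0 is the target).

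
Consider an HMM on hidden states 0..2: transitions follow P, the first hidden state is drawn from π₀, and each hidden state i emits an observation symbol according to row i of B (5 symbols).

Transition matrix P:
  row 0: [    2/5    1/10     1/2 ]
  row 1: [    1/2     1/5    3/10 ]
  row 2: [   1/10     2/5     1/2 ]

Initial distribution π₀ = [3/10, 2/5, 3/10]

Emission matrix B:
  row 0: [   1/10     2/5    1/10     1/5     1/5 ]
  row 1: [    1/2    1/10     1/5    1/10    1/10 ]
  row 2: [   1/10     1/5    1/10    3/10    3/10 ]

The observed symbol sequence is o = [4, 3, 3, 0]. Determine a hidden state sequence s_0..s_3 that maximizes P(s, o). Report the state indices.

t=0: δ = [6.000e-02, 4.000e-02, 9.000e-02]  (obs o_0=4)
t=1: δ = [4.800e-03, 3.600e-03, 1.350e-02]  ψ = [0, 2, 2]  (obs o_1=3)
t=2: δ = [3.840e-04, 5.400e-04, 2.025e-03]  ψ = [0, 2, 2]  (obs o_2=3)
t=3: δ = [2.700e-05, 4.050e-04, 1.012e-04]  ψ = [1, 2, 2]  (obs o_3=0)
backtrack: best end state = 1; path = [2, 2, 2, 1]

path = [2, 2, 2, 1]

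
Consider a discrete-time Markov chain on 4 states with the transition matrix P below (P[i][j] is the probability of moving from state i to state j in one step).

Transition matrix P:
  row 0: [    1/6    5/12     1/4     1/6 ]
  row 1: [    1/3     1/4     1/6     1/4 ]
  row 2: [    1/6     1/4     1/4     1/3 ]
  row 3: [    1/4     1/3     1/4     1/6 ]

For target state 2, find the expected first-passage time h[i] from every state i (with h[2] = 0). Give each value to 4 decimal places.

First-step conditioning: h[2] = 0; for i ≠ 2, h[i] = 1 + Σ_k P[i][k]·h[k].
  h[0] = 1 + 1/6·h[0] + 5/12·h[1] + 1/6·h[3]
  h[1] = 1 + 1/3·h[0] + 1/4·h[1] + 1/4·h[3]
  h[3] = 1 + 1/4·h[0] + 1/3·h[1] + 1/6·h[3]
Solving the 3×3 linear system over states ≠ 2 gives exactly h = [2028/449, 2172/449, 0, 2016/449] (h[2] = 0 is the target).

h = [4.5167, 4.8374, 0.0000, 4.4900]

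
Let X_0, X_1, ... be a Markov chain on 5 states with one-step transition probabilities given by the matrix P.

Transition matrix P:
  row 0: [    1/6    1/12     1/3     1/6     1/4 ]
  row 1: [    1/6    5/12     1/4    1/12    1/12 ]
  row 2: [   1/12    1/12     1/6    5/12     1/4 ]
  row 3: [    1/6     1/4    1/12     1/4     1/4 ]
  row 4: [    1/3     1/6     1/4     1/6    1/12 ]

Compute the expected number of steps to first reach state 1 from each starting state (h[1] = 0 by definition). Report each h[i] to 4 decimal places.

h = [7.0705, 0.0000, 6.8102, 5.8559, 6.5840]

First-step conditioning: h[1] = 0; for i ≠ 1, h[i] = 1 + Σ_k P[i][k]·h[k].
  h[0] = 1 + 1/6·h[0] + 1/3·h[2] + 1/6·h[3] + 1/4·h[4]
  h[2] = 1 + 1/12·h[0] + 1/6·h[2] + 5/12·h[3] + 1/4·h[4]
  h[3] = 1 + 1/6·h[0] + 1/12·h[2] + 1/4·h[3] + 1/4·h[4]
  h[4] = 1 + 1/3·h[0] + 1/4·h[2] + 1/6·h[3] + 1/12·h[4]
Solving the 4×4 linear system over states ≠ 1 gives exactly h = [9128/1291, 0, 8792/1291, 7560/1291, 8500/1291] (h[1] = 0 is the target).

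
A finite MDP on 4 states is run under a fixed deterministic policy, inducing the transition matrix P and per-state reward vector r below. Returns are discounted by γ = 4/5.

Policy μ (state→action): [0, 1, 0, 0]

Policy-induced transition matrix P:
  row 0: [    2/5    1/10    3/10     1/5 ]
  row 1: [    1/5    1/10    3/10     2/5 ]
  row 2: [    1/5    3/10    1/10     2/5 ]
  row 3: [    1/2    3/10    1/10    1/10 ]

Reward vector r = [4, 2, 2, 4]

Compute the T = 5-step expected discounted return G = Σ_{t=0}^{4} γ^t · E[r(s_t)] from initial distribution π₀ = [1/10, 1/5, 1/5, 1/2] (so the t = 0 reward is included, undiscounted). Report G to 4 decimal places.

t=0: π = [0.1000, 0.2000, 0.2000, 0.5000], E[r] = 3.2000, γ^t·E[r] = 3.200000, running G = 3.200000
t=1: π = [0.3700, 0.2400, 0.1600, 0.2300], E[r] = 3.2000, γ^t·E[r] = 2.560000, running G = 5.760000
t=2: π = [0.3430, 0.1780, 0.2220, 0.2570], E[r] = 3.2000, γ^t·E[r] = 2.048000, running G = 7.808000
t=3: π = [0.3457, 0.1958, 0.2042, 0.2543], E[r] = 3.2000, γ^t·E[r] = 1.638400, running G = 9.446400
t=4: π = [0.3454, 0.1917, 0.2083, 0.2546], E[r] = 3.2000, γ^t·E[r] = 1.310720, running G = 10.757120

G = 10.7571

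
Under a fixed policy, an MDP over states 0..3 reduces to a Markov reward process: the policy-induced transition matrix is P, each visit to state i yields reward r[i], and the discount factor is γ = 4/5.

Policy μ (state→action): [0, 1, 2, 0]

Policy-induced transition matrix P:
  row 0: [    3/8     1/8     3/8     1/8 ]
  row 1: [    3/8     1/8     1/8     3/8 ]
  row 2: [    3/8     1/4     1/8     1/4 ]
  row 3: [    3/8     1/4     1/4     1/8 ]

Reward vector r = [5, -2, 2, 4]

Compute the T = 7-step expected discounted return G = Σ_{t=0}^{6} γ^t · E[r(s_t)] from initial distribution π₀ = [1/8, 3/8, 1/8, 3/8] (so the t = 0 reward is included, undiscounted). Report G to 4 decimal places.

t=0: π = [0.1250, 0.3750, 0.1250, 0.3750], E[r] = 1.6250, γ^t·E[r] = 1.625000, running G = 1.625000
t=1: π = [0.3750, 0.1875, 0.2031, 0.2344], E[r] = 2.8438, γ^t·E[r] = 2.275000, running G = 3.900000
t=2: π = [0.3750, 0.1797, 0.2480, 0.1973], E[r] = 2.8008, γ^t·E[r] = 1.792500, running G = 5.692500
t=3: π = [0.3750, 0.1807, 0.2434, 0.2009], E[r] = 2.8042, γ^t·E[r] = 1.435750, running G = 7.128250
t=4: π = [0.3750, 0.1805, 0.2439, 0.2006], E[r] = 2.8040, γ^t·E[r] = 1.148525, running G = 8.276775
t=5: π = [0.3750, 0.1806, 0.2438, 0.2006], E[r] = 2.8040, γ^t·E[r] = 0.918818, running G = 9.195593
t=6: π = [0.3750, 0.1806, 0.2438, 0.2006], E[r] = 2.8040, γ^t·E[r] = 0.735055, running G = 9.930648

G = 9.9306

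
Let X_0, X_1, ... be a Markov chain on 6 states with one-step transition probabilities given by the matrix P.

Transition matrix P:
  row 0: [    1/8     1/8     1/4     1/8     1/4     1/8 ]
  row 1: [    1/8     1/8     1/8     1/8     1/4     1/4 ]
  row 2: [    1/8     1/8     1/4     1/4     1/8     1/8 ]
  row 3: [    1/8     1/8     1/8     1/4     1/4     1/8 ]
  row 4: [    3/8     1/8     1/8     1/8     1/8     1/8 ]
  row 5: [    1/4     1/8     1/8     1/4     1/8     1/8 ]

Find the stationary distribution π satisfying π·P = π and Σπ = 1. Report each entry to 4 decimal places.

Balance equations π_j = Σ_i π_i·P[i][j]:
  π_0 = 1/8·π_0 + 1/8·π_1 + 1/8·π_2 + 1/8·π_3 + 3/8·π_4 + 1/4·π_5
  π_1 = 1/8·π_0 + 1/8·π_1 + 1/8·π_2 + 1/8·π_3 + 1/8·π_4 + 1/8·π_5
  π_2 = 1/4·π_0 + 1/8·π_1 + 1/4·π_2 + 1/8·π_3 + 1/8·π_4 + 1/8·π_5
  π_3 = 1/8·π_0 + 1/8·π_1 + 1/4·π_2 + 1/4·π_3 + 1/8·π_4 + 1/4·π_5
  π_4 = 1/4·π_0 + 1/4·π_1 + 1/8·π_2 + 1/4·π_3 + 1/8·π_4 + 1/8·π_5
  normalize: π_0 + π_1 + π_2 + π_3 + π_4 + π_5 = 1
Solving the linear system gives exactly π = [6137/32384, 1/8, 5503/32384, 6063/32384, 6079/32384, 9/64].

π = [0.1895, 0.1250, 0.1699, 0.1872, 0.1877, 0.1406]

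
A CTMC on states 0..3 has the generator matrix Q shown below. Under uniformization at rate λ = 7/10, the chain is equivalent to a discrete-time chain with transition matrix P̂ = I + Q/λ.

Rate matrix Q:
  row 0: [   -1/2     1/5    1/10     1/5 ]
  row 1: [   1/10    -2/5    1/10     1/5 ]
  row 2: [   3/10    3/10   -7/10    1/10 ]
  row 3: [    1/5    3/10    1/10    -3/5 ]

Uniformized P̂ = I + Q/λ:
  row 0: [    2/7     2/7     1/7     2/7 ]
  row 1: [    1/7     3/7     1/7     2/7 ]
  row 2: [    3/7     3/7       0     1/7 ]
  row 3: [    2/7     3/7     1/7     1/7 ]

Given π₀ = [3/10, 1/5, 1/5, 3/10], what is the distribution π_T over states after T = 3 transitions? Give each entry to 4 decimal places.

π = [0.2484, 0.3933, 0.1248, 0.2335]

t=0: π = [0.3000, 0.2000, 0.2000, 0.3000]
t=1: π = [0.2857, 0.3857, 0.1143, 0.2143]
t=2: π = [0.2469, 0.3878, 0.1265, 0.2388]
t=3: π = [0.2484, 0.3933, 0.1248, 0.2335]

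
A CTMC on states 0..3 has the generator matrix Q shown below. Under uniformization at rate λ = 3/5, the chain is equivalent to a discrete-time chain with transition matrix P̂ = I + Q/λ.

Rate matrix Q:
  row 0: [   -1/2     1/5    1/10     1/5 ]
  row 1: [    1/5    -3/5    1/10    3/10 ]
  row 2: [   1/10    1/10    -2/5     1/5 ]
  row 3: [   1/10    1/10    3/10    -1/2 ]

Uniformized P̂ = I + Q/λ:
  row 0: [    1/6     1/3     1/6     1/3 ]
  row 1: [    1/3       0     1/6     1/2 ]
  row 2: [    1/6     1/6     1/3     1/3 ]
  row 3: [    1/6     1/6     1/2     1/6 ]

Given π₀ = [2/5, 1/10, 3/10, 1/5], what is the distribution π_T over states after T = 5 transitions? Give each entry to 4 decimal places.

t=0: π = [0.4000, 0.1000, 0.3000, 0.2000]
t=1: π = [0.1833, 0.2167, 0.2833, 0.3167]
t=2: π = [0.2028, 0.1611, 0.3194, 0.3167]
t=3: π = [0.1935, 0.1736, 0.3255, 0.3074]
t=4: π = [0.1956, 0.1700, 0.3234, 0.3110]
t=5: π = [0.1950, 0.1709, 0.3242, 0.3098]

π = [0.1950, 0.1709, 0.3242, 0.3098]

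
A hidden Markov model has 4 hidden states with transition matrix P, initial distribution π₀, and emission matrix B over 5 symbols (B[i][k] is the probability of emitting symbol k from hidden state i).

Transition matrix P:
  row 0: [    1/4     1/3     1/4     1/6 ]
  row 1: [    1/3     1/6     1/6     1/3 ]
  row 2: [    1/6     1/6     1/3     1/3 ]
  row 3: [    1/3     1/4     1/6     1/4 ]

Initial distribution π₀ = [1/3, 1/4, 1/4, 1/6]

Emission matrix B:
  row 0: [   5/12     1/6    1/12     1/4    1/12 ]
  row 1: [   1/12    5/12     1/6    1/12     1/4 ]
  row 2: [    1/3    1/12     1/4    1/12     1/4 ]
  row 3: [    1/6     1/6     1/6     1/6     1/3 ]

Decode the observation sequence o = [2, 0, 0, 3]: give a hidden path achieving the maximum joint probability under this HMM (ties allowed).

t=0: δ = [2.778e-02, 4.167e-02, 6.250e-02, 2.778e-02]  (obs o_0=2)
t=1: δ = [5.787e-03, 8.681e-04, 6.944e-03, 3.472e-03]  ψ = [1, 2, 2, 2]  (obs o_1=0)
t=2: δ = [6.028e-04, 1.608e-04, 7.716e-04, 3.858e-04]  ψ = [0, 0, 2, 2]  (obs o_2=0)
t=3: δ = [3.768e-05, 1.674e-05, 2.143e-05, 4.287e-05]  ψ = [0, 0, 2, 2]  (obs o_3=3)
backtrack: best end state = 3; path = [2, 2, 2, 3]

path = [2, 2, 2, 3]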